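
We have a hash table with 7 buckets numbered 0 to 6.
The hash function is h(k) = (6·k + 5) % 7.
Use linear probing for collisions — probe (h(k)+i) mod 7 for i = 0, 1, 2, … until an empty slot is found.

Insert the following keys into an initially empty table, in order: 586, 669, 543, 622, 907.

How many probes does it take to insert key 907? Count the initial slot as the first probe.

3

Insert 586: h=0, slot 0 empty => index 0.
Insert 669: h=1, slot 1 empty => index 1.
Insert 543: h=1, slot 1 occupied => index 2.
Insert 622: h=6, slot 6 empty => index 6.
Insert 907: h=1, slots 1,2 occupied => index 3.
Table: [586, 669, 543, 907, —, —, 622]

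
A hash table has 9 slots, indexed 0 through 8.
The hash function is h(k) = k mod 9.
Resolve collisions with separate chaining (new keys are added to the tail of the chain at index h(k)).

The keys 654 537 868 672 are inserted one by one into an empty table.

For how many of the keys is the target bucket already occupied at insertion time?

2

Insert 654: h=6, bucket 6 empty → new chain.
Insert 537: h=6, bucket 6 nonempty → append to chain.
Insert 868: h=4, bucket 4 empty → new chain.
Insert 672: h=6, bucket 6 nonempty → append to chain.
Final buckets:
0: ∅
1: ∅
2: ∅
3: ∅
4: 868
5: ∅
6: 654 -> 537 -> 672
7: ∅
8: ∅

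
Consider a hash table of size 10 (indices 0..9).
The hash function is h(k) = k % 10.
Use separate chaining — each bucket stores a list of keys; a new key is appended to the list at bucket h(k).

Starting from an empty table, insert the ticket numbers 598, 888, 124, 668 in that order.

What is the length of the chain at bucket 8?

3

598 -> bucket 8
888 -> bucket 8 (collision)
124 -> bucket 4
668 -> bucket 8 (collision)
Final buckets:
0: —
1: —
2: —
3: —
4: 124
5: —
6: —
7: —
8: 598 -> 888 -> 668
9: —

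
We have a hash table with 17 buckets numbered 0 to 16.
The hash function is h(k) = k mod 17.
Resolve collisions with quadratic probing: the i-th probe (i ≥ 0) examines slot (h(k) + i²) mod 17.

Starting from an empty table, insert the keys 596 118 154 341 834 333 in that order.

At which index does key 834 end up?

596: h=1 → slot 1
118: h=16 → slot 16
154: h=1, probe 1,2 → slot 2
341: h=1, probe 1,2,5 → slot 5
834: h=1, probe 1,2,5,10 → slot 10
333: h=10, probe 10,11 → slot 11
Table: [_, 596, 154, _, _, 341, _, _, _, _, 834, 333, _, _, _, _, 118]

10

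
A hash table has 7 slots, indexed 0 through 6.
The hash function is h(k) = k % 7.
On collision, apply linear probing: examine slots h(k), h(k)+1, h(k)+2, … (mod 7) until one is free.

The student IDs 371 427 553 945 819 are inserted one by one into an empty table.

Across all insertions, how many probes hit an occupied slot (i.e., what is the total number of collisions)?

371 hashes to 0; slot 0 is free → place at 0.
427 hashes to 0; 0 taken → place at 1.
553 hashes to 0; 0,1 taken → place at 2.
945 hashes to 0; 0,1,2 taken → place at 3.
819 hashes to 0; 0,1,2,3 taken → place at 4.
Table: [371, 427, 553, 945, 819, —, —]

10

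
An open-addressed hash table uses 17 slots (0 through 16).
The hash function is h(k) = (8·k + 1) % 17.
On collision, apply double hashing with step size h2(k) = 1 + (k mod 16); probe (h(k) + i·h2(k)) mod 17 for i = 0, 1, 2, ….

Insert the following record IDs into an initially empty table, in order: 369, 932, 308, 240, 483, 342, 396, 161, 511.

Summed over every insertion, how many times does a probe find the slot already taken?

3

369 hashes to 12; slot 12 is free => place at 12.
932 hashes to 11; slot 11 is free => place at 11.
308 hashes to 0; slot 0 is free => place at 0.
240 hashes to 0, h2=1; 0 taken => place at 1.
483 hashes to 6; slot 6 is free => place at 6.
342 hashes to 0, h2=7; 0 taken => place at 7.
396 hashes to 7, h2=13; 7 taken => place at 3.
161 hashes to 14; slot 14 is free => place at 14.
511 hashes to 9; slot 9 is free => place at 9.
Table: [308, 240, —, 396, —, —, 483, 342, —, 511, —, 932, 369, —, 161, —, —]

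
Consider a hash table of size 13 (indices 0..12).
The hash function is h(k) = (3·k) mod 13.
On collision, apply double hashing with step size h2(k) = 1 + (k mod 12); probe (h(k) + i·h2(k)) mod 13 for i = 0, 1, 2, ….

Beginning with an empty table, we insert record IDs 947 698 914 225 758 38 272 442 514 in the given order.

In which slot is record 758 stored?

947: h=7 => slot 7
698: h=1 => slot 1
914: h=12 => slot 12
225: h=12, h2=10, probe 12,9 => slot 9
758: h=12, h2=3, probe 12,2 => slot 2
38: h=10 => slot 10
272: h=10, h2=9, probe 10,6 => slot 6
442: h=0 => slot 0
514: h=8 => slot 8
Table: [442, 698, 758, ∅, ∅, ∅, 272, 947, 514, 225, 38, ∅, 914]

2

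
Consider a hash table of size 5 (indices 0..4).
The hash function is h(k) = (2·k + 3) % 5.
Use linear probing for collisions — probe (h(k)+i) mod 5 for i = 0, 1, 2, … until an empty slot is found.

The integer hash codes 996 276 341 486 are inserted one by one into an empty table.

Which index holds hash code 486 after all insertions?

996 hashes to 0; slot 0 is free => place at 0.
276 hashes to 0; 0 taken => place at 1.
341 hashes to 0; 0,1 taken => place at 2.
486 hashes to 0; 0,1,2 taken => place at 3.
Table: [996, 276, 341, 486, ∅]

3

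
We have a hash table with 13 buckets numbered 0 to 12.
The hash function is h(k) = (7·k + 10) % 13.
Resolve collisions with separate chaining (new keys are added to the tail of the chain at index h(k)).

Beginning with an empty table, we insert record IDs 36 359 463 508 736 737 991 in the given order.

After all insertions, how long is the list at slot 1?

Insert 36: h=2, bucket 2 empty -> new chain.
Insert 359: h=1, bucket 1 empty -> new chain.
Insert 463: h=1, bucket 1 nonempty -> append to chain.
Insert 508: h=4, bucket 4 empty -> new chain.
Insert 736: h=1, bucket 1 nonempty -> append to chain.
Insert 737: h=8, bucket 8 empty -> new chain.
Insert 991: h=5, bucket 5 empty -> new chain.
Final buckets:
0: .
1: 359 -> 463 -> 736
2: 36
3: .
4: 508
5: 991
6: .
7: .
8: 737
9: .
10: .
11: .
12: .

3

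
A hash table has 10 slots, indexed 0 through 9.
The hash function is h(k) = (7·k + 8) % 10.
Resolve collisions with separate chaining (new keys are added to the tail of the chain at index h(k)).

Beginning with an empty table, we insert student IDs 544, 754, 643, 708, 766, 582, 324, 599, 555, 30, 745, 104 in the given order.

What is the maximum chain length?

Insert 544: h=6, bucket 6 empty → new chain.
Insert 754: h=6, bucket 6 nonempty → append to chain.
Insert 643: h=9, bucket 9 empty → new chain.
Insert 708: h=4, bucket 4 empty → new chain.
Insert 766: h=0, bucket 0 empty → new chain.
Insert 582: h=2, bucket 2 empty → new chain.
Insert 324: h=6, bucket 6 nonempty → append to chain.
Insert 599: h=1, bucket 1 empty → new chain.
Insert 555: h=3, bucket 3 empty → new chain.
Insert 30: h=8, bucket 8 empty → new chain.
Insert 745: h=3, bucket 3 nonempty → append to chain.
Insert 104: h=6, bucket 6 nonempty → append to chain.
Final buckets:
0: 766
1: 599
2: 582
3: 555 -> 745
4: 708
5: -
6: 544 -> 754 -> 324 -> 104
7: -
8: 30
9: 643

4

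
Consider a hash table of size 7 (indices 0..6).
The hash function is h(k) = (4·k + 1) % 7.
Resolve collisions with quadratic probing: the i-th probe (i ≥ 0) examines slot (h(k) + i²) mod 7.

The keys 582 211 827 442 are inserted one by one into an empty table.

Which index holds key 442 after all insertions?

0

Insert 582: h=5, slot 5 empty -> index 5.
Insert 211: h=5, slot 5 occupied -> index 6.
Insert 827: h=5, slots 5,6 occupied -> index 2.
Insert 442: h=5, slots 5,6,2 occupied -> index 0.
Table: [442, -, 827, -, -, 582, 211]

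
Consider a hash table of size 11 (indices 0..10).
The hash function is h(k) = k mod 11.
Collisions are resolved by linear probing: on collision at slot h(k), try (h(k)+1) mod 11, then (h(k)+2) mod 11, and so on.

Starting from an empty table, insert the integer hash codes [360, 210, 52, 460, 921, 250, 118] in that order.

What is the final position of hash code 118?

3

Insert 360: h=8, slot 8 empty => index 8.
Insert 210: h=1, slot 1 empty => index 1.
Insert 52: h=8, slot 8 occupied => index 9.
Insert 460: h=9, slot 9 occupied => index 10.
Insert 921: h=8, slots 8,9,10 occupied => index 0.
Insert 250: h=8, slots 8,9,10,0,1 occupied => index 2.
Insert 118: h=8, slots 8,9,10,0,1,2 occupied => index 3.
Table: [921, 210, 250, 118, ∅, ∅, ∅, ∅, 360, 52, 460]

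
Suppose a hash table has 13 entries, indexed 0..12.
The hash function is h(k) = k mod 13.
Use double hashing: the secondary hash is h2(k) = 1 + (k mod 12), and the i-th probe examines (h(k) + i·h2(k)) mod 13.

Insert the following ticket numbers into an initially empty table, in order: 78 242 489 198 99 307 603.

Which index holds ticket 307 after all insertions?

78: h=0 -> slot 0
242: h=8 -> slot 8
489: h=8, h2=10, probe 8,5 -> slot 5
198: h=3 -> slot 3
99: h=8, h2=4, probe 8,12 -> slot 12
307: h=8, h2=8, probe 8,3,11 -> slot 11
603: h=5, h2=4, probe 5,9 -> slot 9
Table: [78, ., ., 198, ., 489, ., ., 242, 603, ., 307, 99]

11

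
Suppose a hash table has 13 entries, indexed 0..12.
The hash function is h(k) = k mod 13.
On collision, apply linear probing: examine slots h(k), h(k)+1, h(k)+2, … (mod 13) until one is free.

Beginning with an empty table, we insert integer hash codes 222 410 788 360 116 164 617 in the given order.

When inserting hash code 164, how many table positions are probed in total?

3

Insert 222: h=1, slot 1 empty → index 1.
Insert 410: h=7, slot 7 empty → index 7.
Insert 788: h=8, slot 8 empty → index 8.
Insert 360: h=9, slot 9 empty → index 9.
Insert 116: h=12, slot 12 empty → index 12.
Insert 164: h=8, slots 8,9 occupied → index 10.
Insert 617: h=6, slot 6 empty → index 6.
Table: [., 222, ., ., ., ., 617, 410, 788, 360, 164, ., 116]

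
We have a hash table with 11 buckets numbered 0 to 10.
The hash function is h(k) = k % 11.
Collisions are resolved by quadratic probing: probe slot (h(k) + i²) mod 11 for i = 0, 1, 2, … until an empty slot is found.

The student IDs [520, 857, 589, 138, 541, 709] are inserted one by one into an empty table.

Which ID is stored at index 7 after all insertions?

Insert 520: h=3, slot 3 empty => index 3.
Insert 857: h=10, slot 10 empty => index 10.
Insert 589: h=6, slot 6 empty => index 6.
Insert 138: h=6, slot 6 occupied => index 7.
Insert 541: h=2, slot 2 empty => index 2.
Insert 709: h=5, slot 5 empty => index 5.
Table: [—, —, 541, 520, —, 709, 589, 138, —, —, 857]

138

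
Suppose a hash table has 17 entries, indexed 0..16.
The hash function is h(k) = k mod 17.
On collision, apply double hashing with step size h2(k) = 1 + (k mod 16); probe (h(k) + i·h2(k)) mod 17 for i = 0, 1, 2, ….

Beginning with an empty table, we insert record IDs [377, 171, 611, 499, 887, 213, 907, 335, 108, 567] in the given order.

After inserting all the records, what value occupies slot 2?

377: h=3 → slot 3
171: h=1 → slot 1
611: h=16 → slot 16
499: h=6 → slot 6
887: h=3, h2=8, probe 3,11 → slot 11
213: h=9 → slot 9
907: h=6, h2=12, probe 6,1,13 → slot 13
335: h=12 → slot 12
108: h=6, h2=13, probe 6,2 → slot 2
567: h=6, h2=8, probe 6,14 → slot 14
Table: [—, 171, 108, 377, —, —, 499, —, —, 213, —, 887, 335, 907, 567, —, 611]

108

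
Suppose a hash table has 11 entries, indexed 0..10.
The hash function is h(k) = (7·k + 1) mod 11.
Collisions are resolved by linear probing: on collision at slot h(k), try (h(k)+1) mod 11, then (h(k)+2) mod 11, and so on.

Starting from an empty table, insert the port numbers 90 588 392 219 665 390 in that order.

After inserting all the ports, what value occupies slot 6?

392

90 hashes to 4; slot 4 is free → place at 4.
588 hashes to 3; slot 3 is free → place at 3.
392 hashes to 6; slot 6 is free → place at 6.
219 hashes to 5; slot 5 is free → place at 5.
665 hashes to 3; 3,4,5,6 taken → place at 7.
390 hashes to 3; 3,4,5,6,7 taken → place at 8.
Table: [_, _, _, 588, 90, 219, 392, 665, 390, _, _]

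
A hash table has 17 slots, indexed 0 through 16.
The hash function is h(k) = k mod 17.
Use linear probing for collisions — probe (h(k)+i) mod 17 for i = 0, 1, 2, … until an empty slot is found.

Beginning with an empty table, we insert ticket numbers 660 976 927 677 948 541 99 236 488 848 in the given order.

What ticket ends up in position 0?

99

Insert 660: h=14, slot 14 empty => index 14.
Insert 976: h=7, slot 7 empty => index 7.
Insert 927: h=9, slot 9 empty => index 9.
Insert 677: h=14, slot 14 occupied => index 15.
Insert 948: h=13, slot 13 empty => index 13.
Insert 541: h=14, slots 14,15 occupied => index 16.
Insert 99: h=14, slots 14,15,16 occupied => index 0.
Insert 236: h=15, slots 15,16,0 occupied => index 1.
Insert 488: h=12, slot 12 empty => index 12.
Insert 848: h=15, slots 15,16,0,1 occupied => index 2.
Table: [99, 236, 848, ∅, ∅, ∅, ∅, 976, ∅, 927, ∅, ∅, 488, 948, 660, 677, 541]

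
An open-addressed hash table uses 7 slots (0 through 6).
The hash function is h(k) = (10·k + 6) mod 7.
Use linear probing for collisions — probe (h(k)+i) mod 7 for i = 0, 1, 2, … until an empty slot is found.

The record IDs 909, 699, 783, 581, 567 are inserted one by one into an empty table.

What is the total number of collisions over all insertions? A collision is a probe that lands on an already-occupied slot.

909: h=3 -> slot 3
699: h=3, probe 3,4 -> slot 4
783: h=3, probe 3,4,5 -> slot 5
581: h=6 -> slot 6
567: h=6, probe 6,0 -> slot 0
Table: [567, ., ., 909, 699, 783, 581]

4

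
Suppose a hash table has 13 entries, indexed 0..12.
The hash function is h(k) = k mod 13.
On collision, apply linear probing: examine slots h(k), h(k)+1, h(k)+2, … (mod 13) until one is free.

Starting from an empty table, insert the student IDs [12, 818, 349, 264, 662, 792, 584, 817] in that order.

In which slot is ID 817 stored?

12: h=12 => slot 12
818: h=12, probe 12,0 => slot 0
349: h=11 => slot 11
264: h=4 => slot 4
662: h=12, probe 12,0,1 => slot 1
792: h=12, probe 12,0,1,2 => slot 2
584: h=12, probe 12,0,1,2,3 => slot 3
817: h=11, probe 11,12,0,1,2,3,4,5 => slot 5
Table: [818, 662, 792, 584, 264, 817, ., ., ., ., ., 349, 12]

5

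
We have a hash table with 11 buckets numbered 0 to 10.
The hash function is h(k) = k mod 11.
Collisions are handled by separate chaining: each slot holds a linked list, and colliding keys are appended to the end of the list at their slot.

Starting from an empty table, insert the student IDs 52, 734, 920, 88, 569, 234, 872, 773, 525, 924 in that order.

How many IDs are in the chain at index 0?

Insert 52: h=8, bucket 8 empty -> new chain.
Insert 734: h=8, bucket 8 nonempty -> append to chain.
Insert 920: h=7, bucket 7 empty -> new chain.
Insert 88: h=0, bucket 0 empty -> new chain.
Insert 569: h=8, bucket 8 nonempty -> append to chain.
Insert 234: h=3, bucket 3 empty -> new chain.
Insert 872: h=3, bucket 3 nonempty -> append to chain.
Insert 773: h=3, bucket 3 nonempty -> append to chain.
Insert 525: h=8, bucket 8 nonempty -> append to chain.
Insert 924: h=0, bucket 0 nonempty -> append to chain.
Final buckets:
0: 88 -> 924
1: _
2: _
3: 234 -> 872 -> 773
4: _
5: _
6: _
7: 920
8: 52 -> 734 -> 569 -> 525
9: _
10: _

2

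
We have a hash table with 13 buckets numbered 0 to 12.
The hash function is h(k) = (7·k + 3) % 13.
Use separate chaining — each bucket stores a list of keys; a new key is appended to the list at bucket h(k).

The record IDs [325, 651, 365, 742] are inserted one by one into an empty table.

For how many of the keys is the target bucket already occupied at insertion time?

Insert 325: h=3, bucket 3 empty -> new chain.
Insert 651: h=10, bucket 10 empty -> new chain.
Insert 365: h=10, bucket 10 nonempty -> append to chain.
Insert 742: h=10, bucket 10 nonempty -> append to chain.
Final buckets:
0: .
1: .
2: .
3: 325
4: .
5: .
6: .
7: .
8: .
9: .
10: 651 -> 365 -> 742
11: .
12: .

2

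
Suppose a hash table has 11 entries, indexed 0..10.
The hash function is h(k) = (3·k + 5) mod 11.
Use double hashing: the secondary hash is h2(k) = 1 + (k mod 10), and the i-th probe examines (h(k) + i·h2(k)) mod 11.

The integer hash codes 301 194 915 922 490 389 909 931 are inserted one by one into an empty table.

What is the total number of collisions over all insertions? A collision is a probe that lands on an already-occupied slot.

Insert 301: h=6, slot 6 empty => index 6.
Insert 194: h=4, slot 4 empty => index 4.
Insert 915: h=0, slot 0 empty => index 0.
Insert 922: h=10, slot 10 empty => index 10.
Insert 490: h=1, slot 1 empty => index 1.
Insert 389: h=6, h2=10, slot 6 occupied => index 5.
Insert 909: h=4, h2=10, slot 4 occupied => index 3.
Insert 931: h=4, h2=2, slots 4,6 occupied => index 8.
Table: [915, 490, —, 909, 194, 389, 301, —, 931, —, 922]

4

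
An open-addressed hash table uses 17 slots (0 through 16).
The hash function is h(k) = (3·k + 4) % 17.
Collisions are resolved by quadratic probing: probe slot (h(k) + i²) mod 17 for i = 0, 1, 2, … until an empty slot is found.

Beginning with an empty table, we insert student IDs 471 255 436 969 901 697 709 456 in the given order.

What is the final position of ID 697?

Insert 471: h=6, slot 6 empty => index 6.
Insert 255: h=4, slot 4 empty => index 4.
Insert 436: h=3, slot 3 empty => index 3.
Insert 969: h=4, slot 4 occupied => index 5.
Insert 901: h=4, slots 4,5 occupied => index 8.
Insert 697: h=4, slots 4,5,8 occupied => index 13.
Insert 709: h=6, slot 6 occupied => index 7.
Insert 456: h=12, slot 12 empty => index 12.
Table: [∅, ∅, ∅, 436, 255, 969, 471, 709, 901, ∅, ∅, ∅, 456, 697, ∅, ∅, ∅]

13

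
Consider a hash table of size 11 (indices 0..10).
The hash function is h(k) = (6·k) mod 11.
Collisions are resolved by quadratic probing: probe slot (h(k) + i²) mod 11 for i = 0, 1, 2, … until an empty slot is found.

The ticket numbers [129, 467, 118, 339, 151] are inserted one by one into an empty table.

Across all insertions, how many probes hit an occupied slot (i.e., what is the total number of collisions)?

4

Insert 129: h=4, slot 4 empty -> index 4.
Insert 467: h=8, slot 8 empty -> index 8.
Insert 118: h=4, slot 4 occupied -> index 5.
Insert 339: h=10, slot 10 empty -> index 10.
Insert 151: h=4, slots 4,5,8 occupied -> index 2.
Table: [∅, ∅, 151, ∅, 129, 118, ∅, ∅, 467, ∅, 339]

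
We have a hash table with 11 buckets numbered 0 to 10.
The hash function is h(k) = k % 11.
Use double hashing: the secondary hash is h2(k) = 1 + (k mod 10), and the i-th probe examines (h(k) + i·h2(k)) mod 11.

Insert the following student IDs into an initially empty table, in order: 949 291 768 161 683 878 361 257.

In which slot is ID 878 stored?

949: h=3 -> slot 3
291: h=5 -> slot 5
768: h=9 -> slot 9
161: h=7 -> slot 7
683: h=1 -> slot 1
878: h=9, h2=9, probe 9,7,5,3,1,10 -> slot 10
361: h=9, h2=2, probe 9,0 -> slot 0
257: h=4 -> slot 4
Table: [361, 683, ∅, 949, 257, 291, ∅, 161, ∅, 768, 878]

10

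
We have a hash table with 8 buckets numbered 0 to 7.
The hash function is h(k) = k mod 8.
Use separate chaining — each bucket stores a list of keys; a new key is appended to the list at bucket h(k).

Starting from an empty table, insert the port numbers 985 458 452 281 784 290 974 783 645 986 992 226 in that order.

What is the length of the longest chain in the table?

4

985 → bucket 1
458 → bucket 2
452 → bucket 4
281 → bucket 1 (collision)
784 → bucket 0
290 → bucket 2 (collision)
974 → bucket 6
783 → bucket 7
645 → bucket 5
986 → bucket 2 (collision)
992 → bucket 0 (collision)
226 → bucket 2 (collision)
Final buckets:
0: 784 -> 992
1: 985 -> 281
2: 458 -> 290 -> 986 -> 226
3: .
4: 452
5: 645
6: 974
7: 783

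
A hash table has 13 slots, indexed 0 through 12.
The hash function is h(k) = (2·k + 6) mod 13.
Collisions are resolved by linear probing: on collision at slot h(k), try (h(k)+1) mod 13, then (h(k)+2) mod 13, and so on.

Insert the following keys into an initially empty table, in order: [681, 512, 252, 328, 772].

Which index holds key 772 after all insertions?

Insert 681: h=3, slot 3 empty -> index 3.
Insert 512: h=3, slot 3 occupied -> index 4.
Insert 252: h=3, slots 3,4 occupied -> index 5.
Insert 328: h=12, slot 12 empty -> index 12.
Insert 772: h=3, slots 3,4,5 occupied -> index 6.
Table: [_, _, _, 681, 512, 252, 772, _, _, _, _, _, 328]

6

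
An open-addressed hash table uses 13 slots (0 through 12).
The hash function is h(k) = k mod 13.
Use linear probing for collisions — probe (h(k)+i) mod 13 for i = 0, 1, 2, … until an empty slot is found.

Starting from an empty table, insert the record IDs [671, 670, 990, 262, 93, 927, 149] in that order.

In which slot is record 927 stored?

Insert 671: h=8, slot 8 empty -> index 8.
Insert 670: h=7, slot 7 empty -> index 7.
Insert 990: h=2, slot 2 empty -> index 2.
Insert 262: h=2, slot 2 occupied -> index 3.
Insert 93: h=2, slots 2,3 occupied -> index 4.
Insert 927: h=4, slot 4 occupied -> index 5.
Insert 149: h=6, slot 6 empty -> index 6.
Table: [∅, ∅, 990, 262, 93, 927, 149, 670, 671, ∅, ∅, ∅, ∅]

5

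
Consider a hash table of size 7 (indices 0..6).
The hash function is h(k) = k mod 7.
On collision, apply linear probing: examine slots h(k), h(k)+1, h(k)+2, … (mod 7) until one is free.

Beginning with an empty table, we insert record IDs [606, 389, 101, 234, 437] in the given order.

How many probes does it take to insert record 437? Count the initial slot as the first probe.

5

606 hashes to 4; slot 4 is free -> place at 4.
389 hashes to 4; 4 taken -> place at 5.
101 hashes to 3; slot 3 is free -> place at 3.
234 hashes to 3; 3,4,5 taken -> place at 6.
437 hashes to 3; 3,4,5,6 taken -> place at 0.
Table: [437, ∅, ∅, 101, 606, 389, 234]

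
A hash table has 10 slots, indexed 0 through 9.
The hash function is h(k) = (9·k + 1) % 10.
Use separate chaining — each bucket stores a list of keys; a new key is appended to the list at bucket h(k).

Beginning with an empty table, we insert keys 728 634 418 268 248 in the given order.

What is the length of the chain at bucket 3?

728 -> bucket 3
634 -> bucket 7
418 -> bucket 3 (collision)
268 -> bucket 3 (collision)
248 -> bucket 3 (collision)
Final buckets:
0: .
1: .
2: .
3: 728 -> 418 -> 268 -> 248
4: .
5: .
6: .
7: 634
8: .
9: .

4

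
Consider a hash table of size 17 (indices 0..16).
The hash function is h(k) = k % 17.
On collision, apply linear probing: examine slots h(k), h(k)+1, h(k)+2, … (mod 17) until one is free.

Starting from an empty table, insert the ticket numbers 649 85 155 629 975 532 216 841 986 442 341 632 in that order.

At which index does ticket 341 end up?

649: h=3 => slot 3
85: h=0 => slot 0
155: h=2 => slot 2
629: h=0, probe 0,1 => slot 1
975: h=6 => slot 6
532: h=5 => slot 5
216: h=12 => slot 12
841: h=8 => slot 8
986: h=0, probe 0,1,2,3,4 => slot 4
442: h=0, probe 0,1,2,3,4,5,6,7 => slot 7
341: h=1, probe 1,2,3,4,5,6,7,8,9 => slot 9
632: h=3, probe 3,4,5,6,7,8,9,10 => slot 10
Table: [85, 629, 155, 649, 986, 532, 975, 442, 841, 341, 632, ., 216, ., ., ., .]

9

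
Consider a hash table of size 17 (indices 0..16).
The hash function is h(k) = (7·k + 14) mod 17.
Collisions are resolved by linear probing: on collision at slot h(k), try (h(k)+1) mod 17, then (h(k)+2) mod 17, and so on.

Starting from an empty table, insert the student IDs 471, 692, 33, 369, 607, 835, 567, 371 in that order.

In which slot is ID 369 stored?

471 hashes to 13; slot 13 is free -> place at 13.
692 hashes to 13; 13 taken -> place at 14.
33 hashes to 7; slot 7 is free -> place at 7.
369 hashes to 13; 13,14 taken -> place at 15.
607 hashes to 13; 13,14,15 taken -> place at 16.
835 hashes to 11; slot 11 is free -> place at 11.
567 hashes to 5; slot 5 is free -> place at 5.
371 hashes to 10; slot 10 is free -> place at 10.
Table: [., ., ., ., ., 567, ., 33, ., ., 371, 835, ., 471, 692, 369, 607]

15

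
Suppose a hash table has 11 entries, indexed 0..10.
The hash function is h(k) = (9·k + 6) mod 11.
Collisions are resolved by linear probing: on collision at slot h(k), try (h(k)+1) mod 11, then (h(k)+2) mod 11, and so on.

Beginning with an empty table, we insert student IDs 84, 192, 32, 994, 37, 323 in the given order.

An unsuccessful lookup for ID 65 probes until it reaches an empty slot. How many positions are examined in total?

84 hashes to 3; slot 3 is free -> place at 3.
192 hashes to 7; slot 7 is free -> place at 7.
32 hashes to 8; slot 8 is free -> place at 8.
994 hashes to 9; slot 9 is free -> place at 9.
37 hashes to 9; 9 taken -> place at 10.
323 hashes to 9; 9,10 taken -> place at 0.
Table: [323, -, -, 84, -, -, -, 192, 32, 994, 37]
Lookup 65: h=8, probe 8,9,10,0,1 → slot 1 empty, not found.

5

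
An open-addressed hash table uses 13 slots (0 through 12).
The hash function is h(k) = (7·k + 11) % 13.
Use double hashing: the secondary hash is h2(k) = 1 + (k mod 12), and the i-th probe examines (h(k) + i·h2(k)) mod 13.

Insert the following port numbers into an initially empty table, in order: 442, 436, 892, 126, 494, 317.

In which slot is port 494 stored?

Insert 442: h=11, slot 11 empty → index 11.
Insert 436: h=8, slot 8 empty → index 8.
Insert 892: h=2, slot 2 empty → index 2.
Insert 126: h=9, slot 9 empty → index 9.
Insert 494: h=11, h2=3, slot 11 occupied → index 1.
Insert 317: h=7, slot 7 empty → index 7.
Table: [—, 494, 892, —, —, —, —, 317, 436, 126, —, 442, —]

1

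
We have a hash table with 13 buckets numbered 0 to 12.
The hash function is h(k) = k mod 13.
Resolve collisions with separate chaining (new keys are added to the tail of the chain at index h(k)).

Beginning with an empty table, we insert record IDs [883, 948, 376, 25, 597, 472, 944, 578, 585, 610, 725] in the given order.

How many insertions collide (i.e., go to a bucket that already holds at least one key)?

5

883 -> bucket 12
948 -> bucket 12 (collision)
376 -> bucket 12 (collision)
25 -> bucket 12 (collision)
597 -> bucket 12 (collision)
472 -> bucket 4
944 -> bucket 8
578 -> bucket 6
585 -> bucket 0
610 -> bucket 12 (collision)
725 -> bucket 10
Final buckets:
0: 585
1: —
2: —
3: —
4: 472
5: —
6: 578
7: —
8: 944
9: —
10: 725
11: —
12: 883 -> 948 -> 376 -> 25 -> 597 -> 610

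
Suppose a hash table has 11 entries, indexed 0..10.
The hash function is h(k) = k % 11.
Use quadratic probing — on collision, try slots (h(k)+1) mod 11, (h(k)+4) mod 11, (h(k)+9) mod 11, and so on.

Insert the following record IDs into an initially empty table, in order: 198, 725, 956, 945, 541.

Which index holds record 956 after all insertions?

Insert 198: h=0, slot 0 empty => index 0.
Insert 725: h=10, slot 10 empty => index 10.
Insert 956: h=10, slots 10,0 occupied => index 3.
Insert 945: h=10, slots 10,0,3 occupied => index 8.
Insert 541: h=2, slot 2 empty => index 2.
Table: [198, -, 541, 956, -, -, -, -, 945, -, 725]

3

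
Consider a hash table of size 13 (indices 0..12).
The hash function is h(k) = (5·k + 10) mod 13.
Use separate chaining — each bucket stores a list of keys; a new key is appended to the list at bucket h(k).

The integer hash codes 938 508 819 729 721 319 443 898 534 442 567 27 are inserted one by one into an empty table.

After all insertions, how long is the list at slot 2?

6

Insert 938: h=7, bucket 7 empty -> new chain.
Insert 508: h=2, bucket 2 empty -> new chain.
Insert 819: h=10, bucket 10 empty -> new chain.
Insert 729: h=2, bucket 2 nonempty -> append to chain.
Insert 721: h=1, bucket 1 empty -> new chain.
Insert 319: h=6, bucket 6 empty -> new chain.
Insert 443: h=2, bucket 2 nonempty -> append to chain.
Insert 898: h=2, bucket 2 nonempty -> append to chain.
Insert 534: h=2, bucket 2 nonempty -> append to chain.
Insert 442: h=10, bucket 10 nonempty -> append to chain.
Insert 567: h=11, bucket 11 empty -> new chain.
Insert 27: h=2, bucket 2 nonempty -> append to chain.
Final buckets:
0: .
1: 721
2: 508 -> 729 -> 443 -> 898 -> 534 -> 27
3: .
4: .
5: .
6: 319
7: 938
8: .
9: .
10: 819 -> 442
11: 567
12: .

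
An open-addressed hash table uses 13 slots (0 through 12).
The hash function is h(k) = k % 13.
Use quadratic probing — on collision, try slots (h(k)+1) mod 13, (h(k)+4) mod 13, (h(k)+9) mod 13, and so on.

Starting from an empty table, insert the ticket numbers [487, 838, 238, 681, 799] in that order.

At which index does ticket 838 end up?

7

Insert 487: h=6, slot 6 empty => index 6.
Insert 838: h=6, slot 6 occupied => index 7.
Insert 238: h=4, slot 4 empty => index 4.
Insert 681: h=5, slot 5 empty => index 5.
Insert 799: h=6, slots 6,7 occupied => index 10.
Table: [., ., ., ., 238, 681, 487, 838, ., ., 799, ., .]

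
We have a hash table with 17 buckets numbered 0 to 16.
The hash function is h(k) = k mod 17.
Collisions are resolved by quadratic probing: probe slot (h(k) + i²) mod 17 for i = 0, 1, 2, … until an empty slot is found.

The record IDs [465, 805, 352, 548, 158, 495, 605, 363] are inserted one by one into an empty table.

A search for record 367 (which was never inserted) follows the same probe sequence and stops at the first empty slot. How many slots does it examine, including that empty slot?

2

465: h=6 -> slot 6
805: h=6, probe 6,7 -> slot 7
352: h=12 -> slot 12
548: h=4 -> slot 4
158: h=5 -> slot 5
495: h=2 -> slot 2
605: h=10 -> slot 10
363: h=6, probe 6,7,10,15 -> slot 15
Table: [-, -, 495, -, 548, 158, 465, 805, -, -, 605, -, 352, -, -, 363, -]
Lookup 367: h=10, probe 10,11 → slot 11 empty, not found.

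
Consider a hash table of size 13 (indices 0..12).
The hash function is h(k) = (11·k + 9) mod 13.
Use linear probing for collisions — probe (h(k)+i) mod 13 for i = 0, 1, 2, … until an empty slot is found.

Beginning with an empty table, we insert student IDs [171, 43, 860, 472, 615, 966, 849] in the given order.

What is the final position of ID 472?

171 hashes to 5; slot 5 is free => place at 5.
43 hashes to 1; slot 1 is free => place at 1.
860 hashes to 5; 5 taken => place at 6.
472 hashes to 1; 1 taken => place at 2.
615 hashes to 1; 1,2 taken => place at 3.
966 hashes to 1; 1,2,3 taken => place at 4.
849 hashes to 1; 1,2,3,4,5,6 taken => place at 7.
Table: [—, 43, 472, 615, 966, 171, 860, 849, —, —, —, —, —]

2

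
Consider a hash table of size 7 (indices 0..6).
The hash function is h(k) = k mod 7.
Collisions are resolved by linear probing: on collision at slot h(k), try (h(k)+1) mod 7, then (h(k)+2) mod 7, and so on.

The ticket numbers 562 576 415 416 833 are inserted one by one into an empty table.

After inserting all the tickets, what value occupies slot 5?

562: h=2 → slot 2
576: h=2, probe 2,3 → slot 3
415: h=2, probe 2,3,4 → slot 4
416: h=3, probe 3,4,5 → slot 5
833: h=0 → slot 0
Table: [833, -, 562, 576, 415, 416, -]

416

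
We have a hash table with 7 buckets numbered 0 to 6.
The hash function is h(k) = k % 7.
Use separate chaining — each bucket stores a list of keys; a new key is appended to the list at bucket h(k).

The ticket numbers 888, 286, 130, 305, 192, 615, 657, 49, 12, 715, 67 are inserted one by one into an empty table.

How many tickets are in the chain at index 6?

888 -> bucket 6
286 -> bucket 6 (collision)
130 -> bucket 4
305 -> bucket 4 (collision)
192 -> bucket 3
615 -> bucket 6 (collision)
657 -> bucket 6 (collision)
49 -> bucket 0
12 -> bucket 5
715 -> bucket 1
67 -> bucket 4 (collision)
Final buckets:
0: 49
1: 715
2: ∅
3: 192
4: 130 -> 305 -> 67
5: 12
6: 888 -> 286 -> 615 -> 657

4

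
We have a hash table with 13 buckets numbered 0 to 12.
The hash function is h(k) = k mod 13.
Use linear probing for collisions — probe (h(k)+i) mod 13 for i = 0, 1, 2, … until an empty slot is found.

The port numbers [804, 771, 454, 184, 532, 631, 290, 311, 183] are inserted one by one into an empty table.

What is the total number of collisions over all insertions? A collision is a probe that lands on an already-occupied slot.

6

804: h=11 → slot 11
771: h=4 → slot 4
454: h=12 → slot 12
184: h=2 → slot 2
532: h=12, probe 12,0 → slot 0
631: h=7 → slot 7
290: h=4, probe 4,5 → slot 5
311: h=12, probe 12,0,1 → slot 1
183: h=1, probe 1,2,3 → slot 3
Table: [532, 311, 184, 183, 771, 290, ., 631, ., ., ., 804, 454]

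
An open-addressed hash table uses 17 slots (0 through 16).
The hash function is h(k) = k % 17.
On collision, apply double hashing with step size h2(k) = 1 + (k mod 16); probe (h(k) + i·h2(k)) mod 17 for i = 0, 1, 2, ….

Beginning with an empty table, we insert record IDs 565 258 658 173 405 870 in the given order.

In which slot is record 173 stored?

0

565 hashes to 4; slot 4 is free => place at 4.
258 hashes to 3; slot 3 is free => place at 3.
658 hashes to 12; slot 12 is free => place at 12.
173 hashes to 3, h2=14; 3 taken => place at 0.
405 hashes to 14; slot 14 is free => place at 14.
870 hashes to 3, h2=7; 3 taken => place at 10.
Table: [173, -, -, 258, 565, -, -, -, -, -, 870, -, 658, -, 405, -, -]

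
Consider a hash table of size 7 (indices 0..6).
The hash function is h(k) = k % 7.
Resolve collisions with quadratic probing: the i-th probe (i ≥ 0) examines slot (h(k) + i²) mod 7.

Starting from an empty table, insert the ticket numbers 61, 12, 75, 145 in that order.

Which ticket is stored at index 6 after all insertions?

12

61: h=5 => slot 5
12: h=5, probe 5,6 => slot 6
75: h=5, probe 5,6,2 => slot 2
145: h=5, probe 5,6,2,0 => slot 0
Table: [145, _, 75, _, _, 61, 12]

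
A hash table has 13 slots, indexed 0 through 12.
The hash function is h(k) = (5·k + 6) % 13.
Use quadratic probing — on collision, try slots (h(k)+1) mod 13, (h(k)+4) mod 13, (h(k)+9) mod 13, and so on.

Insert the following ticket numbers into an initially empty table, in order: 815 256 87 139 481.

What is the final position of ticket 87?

3

815 hashes to 12; slot 12 is free => place at 12.
256 hashes to 12; 12 taken => place at 0.
87 hashes to 12; 12,0 taken => place at 3.
139 hashes to 12; 12,0,3 taken => place at 8.
481 hashes to 6; slot 6 is free => place at 6.
Table: [256, _, _, 87, _, _, 481, _, 139, _, _, _, 815]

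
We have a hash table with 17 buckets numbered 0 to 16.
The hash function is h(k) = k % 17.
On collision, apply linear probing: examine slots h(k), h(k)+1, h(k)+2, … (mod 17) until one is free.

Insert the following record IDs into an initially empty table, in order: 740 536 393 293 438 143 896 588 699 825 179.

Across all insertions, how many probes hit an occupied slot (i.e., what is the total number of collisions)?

14

Insert 740: h=9, slot 9 empty → index 9.
Insert 536: h=9, slot 9 occupied → index 10.
Insert 393: h=2, slot 2 empty → index 2.
Insert 293: h=4, slot 4 empty → index 4.
Insert 438: h=13, slot 13 empty → index 13.
Insert 143: h=7, slot 7 empty → index 7.
Insert 896: h=12, slot 12 empty → index 12.
Insert 588: h=10, slot 10 occupied → index 11.
Insert 699: h=2, slot 2 occupied → index 3.
Insert 825: h=9, slots 9,10,11,12,13 occupied → index 14.
Insert 179: h=9, slots 9,10,11,12,13,14 occupied → index 15.
Table: [∅, ∅, 393, 699, 293, ∅, ∅, 143, ∅, 740, 536, 588, 896, 438, 825, 179, ∅]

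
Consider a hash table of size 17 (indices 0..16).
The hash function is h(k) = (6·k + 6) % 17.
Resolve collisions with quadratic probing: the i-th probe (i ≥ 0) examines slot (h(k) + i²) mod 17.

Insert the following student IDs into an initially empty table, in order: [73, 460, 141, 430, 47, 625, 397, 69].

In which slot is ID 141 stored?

3

73 hashes to 2; slot 2 is free => place at 2.
460 hashes to 12; slot 12 is free => place at 12.
141 hashes to 2; 2 taken => place at 3.
430 hashes to 2; 2,3 taken => place at 6.
47 hashes to 16; slot 16 is free => place at 16.
625 hashes to 16; 16 taken => place at 0.
397 hashes to 8; slot 8 is free => place at 8.
69 hashes to 12; 12 taken => place at 13.
Table: [625, ., 73, 141, ., ., 430, ., 397, ., ., ., 460, 69, ., ., 47]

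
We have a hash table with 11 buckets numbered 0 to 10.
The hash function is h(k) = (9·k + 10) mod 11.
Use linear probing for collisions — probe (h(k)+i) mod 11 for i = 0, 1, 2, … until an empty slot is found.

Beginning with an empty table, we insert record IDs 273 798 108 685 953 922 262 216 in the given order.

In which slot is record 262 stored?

273 hashes to 3; slot 3 is free → place at 3.
798 hashes to 9; slot 9 is free → place at 9.
108 hashes to 3; 3 taken → place at 4.
685 hashes to 4; 4 taken → place at 5.
953 hashes to 7; slot 7 is free → place at 7.
922 hashes to 3; 3,4,5 taken → place at 6.
262 hashes to 3; 3,4,5,6,7 taken → place at 8.
216 hashes to 7; 7,8,9 taken → place at 10.
Table: [—, —, —, 273, 108, 685, 922, 953, 262, 798, 216]

8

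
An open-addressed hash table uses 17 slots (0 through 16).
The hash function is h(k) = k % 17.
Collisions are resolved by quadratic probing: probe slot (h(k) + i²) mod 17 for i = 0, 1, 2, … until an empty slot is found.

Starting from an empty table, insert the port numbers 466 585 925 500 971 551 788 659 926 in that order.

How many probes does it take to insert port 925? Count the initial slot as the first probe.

3

Insert 466: h=7, slot 7 empty => index 7.
Insert 585: h=7, slot 7 occupied => index 8.
Insert 925: h=7, slots 7,8 occupied => index 11.
Insert 500: h=7, slots 7,8,11 occupied => index 16.
Insert 971: h=2, slot 2 empty => index 2.
Insert 551: h=7, slots 7,8,11,16 occupied => index 6.
Insert 788: h=6, slots 6,7 occupied => index 10.
Insert 659: h=13, slot 13 empty => index 13.
Insert 926: h=8, slot 8 occupied => index 9.
Table: [—, —, 971, —, —, —, 551, 466, 585, 926, 788, 925, —, 659, —, —, 500]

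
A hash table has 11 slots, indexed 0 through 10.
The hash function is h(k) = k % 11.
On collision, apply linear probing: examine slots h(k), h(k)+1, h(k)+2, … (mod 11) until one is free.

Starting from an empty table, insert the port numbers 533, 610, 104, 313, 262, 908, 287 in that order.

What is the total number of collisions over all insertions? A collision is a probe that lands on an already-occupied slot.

533 hashes to 5; slot 5 is free → place at 5.
610 hashes to 5; 5 taken → place at 6.
104 hashes to 5; 5,6 taken → place at 7.
313 hashes to 5; 5,6,7 taken → place at 8.
262 hashes to 9; slot 9 is free → place at 9.
908 hashes to 6; 6,7,8,9 taken → place at 10.
287 hashes to 1; slot 1 is free → place at 1.
Table: [∅, 287, ∅, ∅, ∅, 533, 610, 104, 313, 262, 908]

10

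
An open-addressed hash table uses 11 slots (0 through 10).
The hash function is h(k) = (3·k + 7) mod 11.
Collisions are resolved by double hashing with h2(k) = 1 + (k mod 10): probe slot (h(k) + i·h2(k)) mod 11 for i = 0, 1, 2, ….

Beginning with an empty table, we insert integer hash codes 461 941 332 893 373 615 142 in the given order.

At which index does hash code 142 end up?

461: h=4 => slot 4
941: h=3 => slot 3
332: h=2 => slot 2
893: h=2, h2=4, probe 2,6 => slot 6
373: h=4, h2=4, probe 4,8 => slot 8
615: h=4, h2=6, probe 4,10 => slot 10
142: h=4, h2=3, probe 4,7 => slot 7
Table: [—, —, 332, 941, 461, —, 893, 142, 373, —, 615]

7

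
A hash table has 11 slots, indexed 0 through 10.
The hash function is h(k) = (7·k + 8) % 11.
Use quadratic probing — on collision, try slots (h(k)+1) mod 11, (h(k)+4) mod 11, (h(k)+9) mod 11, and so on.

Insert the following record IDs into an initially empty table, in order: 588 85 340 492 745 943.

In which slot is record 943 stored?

3

Insert 588: h=10, slot 10 empty -> index 10.
Insert 85: h=9, slot 9 empty -> index 9.
Insert 340: h=1, slot 1 empty -> index 1.
Insert 492: h=9, slots 9,10 occupied -> index 2.
Insert 745: h=9, slots 9,10,2 occupied -> index 7.
Insert 943: h=9, slots 9,10,2,7 occupied -> index 3.
Table: [_, 340, 492, 943, _, _, _, 745, _, 85, 588]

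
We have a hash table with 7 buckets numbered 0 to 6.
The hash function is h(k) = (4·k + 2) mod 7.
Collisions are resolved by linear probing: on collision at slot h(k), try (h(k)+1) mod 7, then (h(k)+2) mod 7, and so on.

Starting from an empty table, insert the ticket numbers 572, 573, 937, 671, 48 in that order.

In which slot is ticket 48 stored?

2

Insert 572: h=1, slot 1 empty -> index 1.
Insert 573: h=5, slot 5 empty -> index 5.
Insert 937: h=5, slot 5 occupied -> index 6.
Insert 671: h=5, slots 5,6 occupied -> index 0.
Insert 48: h=5, slots 5,6,0,1 occupied -> index 2.
Table: [671, 572, 48, _, _, 573, 937]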